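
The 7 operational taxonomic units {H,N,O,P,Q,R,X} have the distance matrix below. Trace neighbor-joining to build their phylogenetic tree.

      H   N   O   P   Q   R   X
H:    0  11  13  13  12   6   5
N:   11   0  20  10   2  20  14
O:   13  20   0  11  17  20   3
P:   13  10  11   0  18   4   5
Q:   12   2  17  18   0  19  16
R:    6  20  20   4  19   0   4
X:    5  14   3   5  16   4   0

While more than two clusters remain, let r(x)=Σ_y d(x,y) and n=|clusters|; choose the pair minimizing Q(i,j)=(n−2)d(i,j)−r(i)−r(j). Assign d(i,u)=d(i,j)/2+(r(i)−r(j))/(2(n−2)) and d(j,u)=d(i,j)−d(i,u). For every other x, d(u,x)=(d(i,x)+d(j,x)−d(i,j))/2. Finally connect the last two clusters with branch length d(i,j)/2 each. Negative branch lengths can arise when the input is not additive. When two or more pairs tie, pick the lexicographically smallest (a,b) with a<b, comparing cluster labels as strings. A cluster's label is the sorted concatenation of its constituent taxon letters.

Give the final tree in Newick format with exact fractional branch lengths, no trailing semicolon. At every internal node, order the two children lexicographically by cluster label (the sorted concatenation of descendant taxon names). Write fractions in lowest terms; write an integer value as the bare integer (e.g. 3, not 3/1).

iteration 1: select N,Q (d=2, Q=-151); attach at lengths (3/10, 17/10); label the merged cluster NQ
  updated: d(H,NQ)=21/2, d(NQ,O)=35/2, d(NQ,P)=13, d(NQ,R)=37/2, d(NQ,X)=14
iteration 2: select O,X (d=3, Q=-167/2); attach at lengths (91/16, -43/16); label the merged cluster OX
  updated: d(H,OX)=15/2, d(NQ,OX)=57/4, d(OX,P)=13/2, d(OX,R)=21/2
iteration 3: select P,R (d=4, Q=-127/2); attach at lengths (19/12, 29/12); label the merged cluster PR
  updated: d(H,PR)=15/2, d(NQ,PR)=55/4, d(OX,PR)=13/2
iteration 4: select H,NQ (d=21/2, Q=-43); attach at lengths (2, 17/2); label the merged cluster HNQ
  updated: d(HNQ,OX)=45/8, d(HNQ,PR)=43/8
iteration 5: select HNQ,OX (d=45/8, Q=-35/2); attach at lengths (9/4, 27/8); label the merged cluster HNOQX
  updated: d(HNOQX,PR)=25/8
iteration 6: select HNOQX,PR (d=25/8); attach at lengths (25/16, 25/16); label the merged cluster HNOPQRX
final tree: (((H:2,(N:3/10,Q:17/10):17/2):9/4,(O:91/16,X:-43/16):27/8):25/16,(P:19/12,R:29/12):25/16)
total length: 113/4

(((H:2,(N:3/10,Q:17/10):17/2):9/4,(O:91/16,X:-43/16):27/8):25/16,(P:19/12,R:29/12):25/16)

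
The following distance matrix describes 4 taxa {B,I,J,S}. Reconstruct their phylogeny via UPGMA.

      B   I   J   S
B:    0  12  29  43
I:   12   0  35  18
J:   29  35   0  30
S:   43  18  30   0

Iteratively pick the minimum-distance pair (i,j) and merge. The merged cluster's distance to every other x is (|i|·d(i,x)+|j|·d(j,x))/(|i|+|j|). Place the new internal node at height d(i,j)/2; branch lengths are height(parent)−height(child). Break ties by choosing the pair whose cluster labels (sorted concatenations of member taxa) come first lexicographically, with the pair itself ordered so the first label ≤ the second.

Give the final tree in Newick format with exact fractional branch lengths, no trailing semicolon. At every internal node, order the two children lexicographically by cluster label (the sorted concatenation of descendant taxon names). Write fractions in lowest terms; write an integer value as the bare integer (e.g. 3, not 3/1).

iteration 1: select B,I (d=12); attach at lengths (6, 6); label the merged cluster BI
  updated: d(BI,J)=32, d(BI,S)=61/2
iteration 2: select J,S (d=30); attach at lengths (15, 15); label the merged cluster JS
  updated: d(BI,JS)=125/4
iteration 3: select BI,JS (d=125/4); attach at lengths (77/8, 5/8); label the merged cluster BIJS
final tree: ((B:6,I:6):77/8,(J:15,S:15):5/8)
total length: 209/4

((B:6,I:6):77/8,(J:15,S:15):5/8)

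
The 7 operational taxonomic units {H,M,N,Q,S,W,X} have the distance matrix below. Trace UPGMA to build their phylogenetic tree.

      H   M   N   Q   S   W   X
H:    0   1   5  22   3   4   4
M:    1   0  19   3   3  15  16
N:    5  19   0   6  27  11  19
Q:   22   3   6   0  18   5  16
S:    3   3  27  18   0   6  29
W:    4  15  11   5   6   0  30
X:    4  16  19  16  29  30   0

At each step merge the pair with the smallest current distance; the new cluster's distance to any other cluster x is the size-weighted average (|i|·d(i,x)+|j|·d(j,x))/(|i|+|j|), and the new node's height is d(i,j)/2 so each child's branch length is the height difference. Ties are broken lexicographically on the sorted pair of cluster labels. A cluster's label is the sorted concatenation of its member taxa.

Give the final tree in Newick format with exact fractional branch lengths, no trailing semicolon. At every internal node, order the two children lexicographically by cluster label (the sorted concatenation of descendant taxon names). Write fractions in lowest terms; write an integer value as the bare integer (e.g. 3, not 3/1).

iteration 1: select H,M (d=1); attach at lengths (1/2, 1/2); label the merged cluster HM
  updated: d(HM,N)=12, d(HM,Q)=25/2, d(HM,S)=3, d(HM,W)=19/2, d(HM,X)=10
iteration 2: select HM,S (d=3); attach at lengths (1, 3/2); label the merged cluster HMS
  updated: d(HMS,N)=17, d(HMS,Q)=43/3, d(HMS,W)=25/3, d(HMS,X)=49/3
iteration 3: select Q,W (d=5); attach at lengths (5/2, 5/2); label the merged cluster QW
  updated: d(HMS,QW)=34/3, d(N,QW)=17/2, d(QW,X)=23
iteration 4: select N,QW (d=17/2); attach at lengths (17/4, 7/4); label the merged cluster NQW
  updated: d(HMS,NQW)=119/9, d(NQW,X)=65/3
iteration 5: select HMS,NQW (d=119/9); attach at lengths (46/9, 85/36); label the merged cluster HMNQSW
  updated: d(HMNQSW,X)=19
iteration 6: select HMNQSW,X (d=19); attach at lengths (26/9, 19/2); label the merged cluster HMNQSWX
final tree: ((((H:1/2,M:1/2):1,S:3/2):46/9,(N:17/4,(Q:5/2,W:5/2):7/4):85/36):26/9,X:19/2)
total length: 1237/36

((((H:1/2,M:1/2):1,S:3/2):46/9,(N:17/4,(Q:5/2,W:5/2):7/4):85/36):26/9,X:19/2)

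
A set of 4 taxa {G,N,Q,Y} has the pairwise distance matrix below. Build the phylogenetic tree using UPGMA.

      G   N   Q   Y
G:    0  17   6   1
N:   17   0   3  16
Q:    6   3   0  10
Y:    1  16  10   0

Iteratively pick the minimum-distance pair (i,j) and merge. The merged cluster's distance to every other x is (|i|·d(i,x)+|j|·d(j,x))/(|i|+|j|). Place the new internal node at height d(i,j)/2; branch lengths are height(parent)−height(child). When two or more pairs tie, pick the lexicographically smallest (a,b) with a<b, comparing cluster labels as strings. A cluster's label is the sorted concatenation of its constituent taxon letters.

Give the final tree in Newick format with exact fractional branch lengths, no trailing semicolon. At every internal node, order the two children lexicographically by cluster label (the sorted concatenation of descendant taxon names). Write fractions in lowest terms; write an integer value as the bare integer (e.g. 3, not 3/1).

1. join G+Y (d=1) ⇒ GY; edges |G|=1/2, |Y|=1/2
  updated: d(GY,N)=33/2, d(GY,Q)=8
2. join N+Q (d=3) ⇒ NQ; edges |N|=3/2, |Q|=3/2
  updated: d(GY,NQ)=49/4
3. join GY+NQ (d=49/4) ⇒ GNQY; edges |GY|=45/8, |NQ|=37/8
final tree: ((G:1/2,Y:1/2):45/8,(N:3/2,Q:3/2):37/8)
total length: 57/4

((G:1/2,Y:1/2):45/8,(N:3/2,Q:3/2):37/8)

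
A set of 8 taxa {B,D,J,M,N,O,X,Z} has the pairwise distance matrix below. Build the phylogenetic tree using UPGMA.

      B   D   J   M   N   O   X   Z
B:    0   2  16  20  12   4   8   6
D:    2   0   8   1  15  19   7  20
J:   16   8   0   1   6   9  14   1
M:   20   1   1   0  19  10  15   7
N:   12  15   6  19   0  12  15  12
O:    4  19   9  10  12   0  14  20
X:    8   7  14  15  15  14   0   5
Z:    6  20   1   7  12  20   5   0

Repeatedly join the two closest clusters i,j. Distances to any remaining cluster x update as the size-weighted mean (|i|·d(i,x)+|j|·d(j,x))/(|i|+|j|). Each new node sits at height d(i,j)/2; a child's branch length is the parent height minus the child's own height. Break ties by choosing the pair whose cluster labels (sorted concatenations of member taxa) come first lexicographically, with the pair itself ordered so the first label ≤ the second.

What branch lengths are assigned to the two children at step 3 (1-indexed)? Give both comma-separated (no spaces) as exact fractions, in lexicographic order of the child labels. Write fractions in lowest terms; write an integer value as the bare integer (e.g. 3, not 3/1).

step 1: merge (D,M) at d=1; branch lengths D→1/2, M→1/2; new cluster DM
  updated: d(B,DM)=11, d(DM,J)=9/2, d(DM,N)=17, d(DM,O)=29/2, d(DM,X)=11, d(DM,Z)=27/2
step 2: merge (J,Z) at d=1; branch lengths J→1/2, Z→1/2; new cluster JZ
  updated: d(B,JZ)=11, d(DM,JZ)=9, d(JZ,N)=9, d(JZ,O)=29/2, d(JZ,X)=19/2
step 3: merge (B,O) at d=4; branch lengths B→2, O→2; new cluster BO
  updated: d(BO,DM)=51/4, d(BO,JZ)=51/4, d(BO,N)=12, d(BO,X)=11
step 4: merge (DM,JZ) at d=9; branch lengths DM→4, JZ→4; new cluster DJMZ
  updated: d(BO,DJMZ)=51/4, d(DJMZ,N)=13, d(DJMZ,X)=41/4
step 5: merge (DJMZ,X) at d=41/4; branch lengths DJMZ→5/8, X→41/8; new cluster DJMXZ
  updated: d(BO,DJMXZ)=62/5, d(DJMXZ,N)=67/5
step 6: merge (BO,N) at d=12; branch lengths BO→4, N→6; new cluster BNO
  updated: d(BNO,DJMXZ)=191/15
step 7: merge (BNO,DJMXZ) at d=191/15; branch lengths BNO→11/30, DJMXZ→149/120; new cluster BDJMNOXZ
final tree: (((B:2,O:2):4,N:6):11/30,(((D:1/2,M:1/2):4,(J:1/2,Z:1/2):4):5/8,X:41/8):149/120)
total length: 3763/120

2,2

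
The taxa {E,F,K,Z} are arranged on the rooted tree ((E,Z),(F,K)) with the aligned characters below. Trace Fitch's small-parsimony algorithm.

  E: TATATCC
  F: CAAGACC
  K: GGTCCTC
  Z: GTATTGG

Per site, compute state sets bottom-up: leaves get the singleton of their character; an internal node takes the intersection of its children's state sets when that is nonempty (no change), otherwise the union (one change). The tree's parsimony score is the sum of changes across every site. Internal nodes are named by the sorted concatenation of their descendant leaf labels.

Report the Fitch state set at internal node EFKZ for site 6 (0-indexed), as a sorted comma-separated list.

C

[col 0] EZ: children E:{T}, Z:{G} ∪→ {G,T}; cost 1
[col 0] FK: children F:{C}, K:{G} ∪→ {C,G}; cost 1
[col 0] EFKZ: children EZ:{G,T}, FK:{C,G} ∩→ {G}; cost 0
[col 1] EZ: children E:{A}, Z:{T} ∪→ {A,T}; cost 1
[col 1] FK: children F:{A}, K:{G} ∪→ {A,G}; cost 1
[col 1] EFKZ: children EZ:{A,T}, FK:{A,G} ∩→ {A}; cost 0
[col 2] EZ: children E:{T}, Z:{A} ∪→ {A,T}; cost 1
[col 2] FK: children F:{A}, K:{T} ∪→ {A,T}; cost 1
[col 2] EFKZ: children EZ:{A,T}, FK:{A,T} ∩→ {A,T}; cost 0
[col 3] EZ: children E:{A}, Z:{T} ∪→ {A,T}; cost 1
[col 3] FK: children F:{G}, K:{C} ∪→ {C,G}; cost 1
[col 3] EFKZ: children EZ:{A,T}, FK:{C,G} ∪→ {A,C,G,T}; cost 1
[col 4] EZ: children E:{T}, Z:{T} ∩→ {T}; cost 0
[col 4] FK: children F:{A}, K:{C} ∪→ {A,C}; cost 1
[col 4] EFKZ: children EZ:{T}, FK:{A,C} ∪→ {A,C,T}; cost 1
[col 5] EZ: children E:{C}, Z:{G} ∪→ {C,G}; cost 1
[col 5] FK: children F:{C}, K:{T} ∪→ {C,T}; cost 1
[col 5] EFKZ: children EZ:{C,G}, FK:{C,T} ∩→ {C}; cost 0
[col 6] EZ: children E:{C}, Z:{G} ∪→ {C,G}; cost 1
[col 6] FK: children F:{C}, K:{C} ∩→ {C}; cost 0
[col 6] EFKZ: children EZ:{C,G}, FK:{C} ∩→ {C}; cost 0
per-site changes: [2, 2, 2, 3, 2, 2, 1]; total = 14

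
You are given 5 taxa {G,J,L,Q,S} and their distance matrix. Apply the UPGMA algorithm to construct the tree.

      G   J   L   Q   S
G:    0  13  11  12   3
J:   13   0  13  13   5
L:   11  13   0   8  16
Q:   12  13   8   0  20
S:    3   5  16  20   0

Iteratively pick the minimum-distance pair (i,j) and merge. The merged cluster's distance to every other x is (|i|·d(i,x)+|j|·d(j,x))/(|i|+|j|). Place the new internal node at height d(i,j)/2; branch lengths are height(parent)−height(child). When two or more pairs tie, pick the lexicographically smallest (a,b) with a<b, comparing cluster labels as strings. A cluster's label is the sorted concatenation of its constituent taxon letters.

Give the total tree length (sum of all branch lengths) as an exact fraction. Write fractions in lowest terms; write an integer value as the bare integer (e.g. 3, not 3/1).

step 1: merge (G,S) at d=3; branch lengths G→3/2, S→3/2; new cluster GS
  updated: d(GS,J)=9, d(GS,L)=27/2, d(GS,Q)=16
step 2: merge (L,Q) at d=8; branch lengths L→4, Q→4; new cluster LQ
  updated: d(GS,LQ)=59/4, d(J,LQ)=13
step 3: merge (GS,J) at d=9; branch lengths GS→3, J→9/2; new cluster GJS
  updated: d(GJS,LQ)=85/6
step 4: merge (GJS,LQ) at d=85/6; branch lengths GJS→31/12, LQ→37/12; new cluster GJLQS
final tree: (((G:3/2,S:3/2):3,J:9/2):31/12,(L:4,Q:4):37/12)
total length: 145/6

145/6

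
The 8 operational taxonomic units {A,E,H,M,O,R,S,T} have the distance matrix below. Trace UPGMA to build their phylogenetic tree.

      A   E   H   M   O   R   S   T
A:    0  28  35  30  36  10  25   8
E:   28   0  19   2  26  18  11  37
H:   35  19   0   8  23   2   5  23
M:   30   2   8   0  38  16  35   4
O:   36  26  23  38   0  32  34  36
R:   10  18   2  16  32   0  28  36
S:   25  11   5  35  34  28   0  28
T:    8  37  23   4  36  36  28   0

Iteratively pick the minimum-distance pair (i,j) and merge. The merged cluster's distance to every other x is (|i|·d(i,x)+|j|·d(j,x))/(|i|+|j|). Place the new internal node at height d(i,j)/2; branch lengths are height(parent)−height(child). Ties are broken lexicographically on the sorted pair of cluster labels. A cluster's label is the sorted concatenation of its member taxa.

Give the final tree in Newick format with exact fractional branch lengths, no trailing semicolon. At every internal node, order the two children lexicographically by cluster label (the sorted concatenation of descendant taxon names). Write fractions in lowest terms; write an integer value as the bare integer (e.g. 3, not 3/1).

(((A:4,T:4):44/5,(((E:1,M:1):53/8,(H:1,R:1):53/8):9/4,S:79/8):117/40):229/70,O:225/14)

iteration 1: select E,M (d=2); attach at lengths (1, 1); label the merged cluster EM
  updated: d(A,EM)=29, d(EM,H)=27/2, d(EM,O)=32, d(EM,R)=17, d(EM,S)=23, d(EM,T)=41/2
iteration 2: select H,R (d=2); attach at lengths (1, 1); label the merged cluster HR
  updated: d(A,HR)=45/2, d(EM,HR)=61/4, d(HR,O)=55/2, d(HR,S)=33/2, d(HR,T)=59/2
iteration 3: select A,T (d=8); attach at lengths (4, 4); label the merged cluster AT
  updated: d(AT,EM)=99/4, d(AT,HR)=26, d(AT,O)=36, d(AT,S)=53/2
iteration 4: select EM,HR (d=61/4); attach at lengths (53/8, 53/8); label the merged cluster EHMR
  updated: d(AT,EHMR)=203/8, d(EHMR,O)=119/4, d(EHMR,S)=79/4
iteration 5: select EHMR,S (d=79/4); attach at lengths (9/4, 79/8); label the merged cluster EHMRS
  updated: d(AT,EHMRS)=128/5, d(EHMRS,O)=153/5
iteration 6: select AT,EHMRS (d=128/5); attach at lengths (44/5, 117/40); label the merged cluster AEHMRST
  updated: d(AEHMRST,O)=225/7
iteration 7: select AEHMRST,O (d=225/7); attach at lengths (229/70, 225/14); label the merged cluster AEHMORST
final tree: (((A:4,T:4):44/5,(((E:1,M:1):53/8,(H:1,R:1):53/8):9/4,S:79/8):117/40):229/70,O:225/14)
total length: 4791/70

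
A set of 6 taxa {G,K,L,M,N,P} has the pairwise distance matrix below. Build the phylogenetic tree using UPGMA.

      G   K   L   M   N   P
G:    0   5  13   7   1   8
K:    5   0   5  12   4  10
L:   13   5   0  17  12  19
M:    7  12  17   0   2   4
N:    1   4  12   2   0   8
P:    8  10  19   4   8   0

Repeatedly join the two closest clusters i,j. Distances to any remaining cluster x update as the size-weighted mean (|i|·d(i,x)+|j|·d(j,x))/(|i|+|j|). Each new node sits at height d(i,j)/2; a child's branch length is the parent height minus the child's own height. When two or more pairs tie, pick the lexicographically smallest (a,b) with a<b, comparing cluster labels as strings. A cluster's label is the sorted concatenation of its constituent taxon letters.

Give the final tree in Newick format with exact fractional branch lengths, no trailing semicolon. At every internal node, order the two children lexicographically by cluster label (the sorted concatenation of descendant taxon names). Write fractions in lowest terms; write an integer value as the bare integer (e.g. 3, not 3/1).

1. join G+N (d=1) ⇒ GN; edges |G|=1/2, |N|=1/2
  updated: d(GN,K)=9/2, d(GN,L)=25/2, d(GN,M)=9/2, d(GN,P)=8
2. join M+P (d=4) ⇒ MP; edges |M|=2, |P|=2
  updated: d(GN,MP)=25/4, d(K,MP)=11, d(L,MP)=18
3. join GN+K (d=9/2) ⇒ GKN; edges |GN|=7/4, |K|=9/4
  updated: d(GKN,L)=10, d(GKN,MP)=47/6
4. join GKN+MP (d=47/6) ⇒ GKMNP; edges |GKN|=5/3, |MP|=23/12
  updated: d(GKMNP,L)=66/5
5. join GKMNP+L (d=66/5) ⇒ GKLMNP; edges |GKMNP|=161/60, |L|=33/5
final tree: ((((G:1/2,N:1/2):7/4,K:9/4):5/3,(M:2,P:2):23/12):161/60,L:33/5)
total length: 328/15

((((G:1/2,N:1/2):7/4,K:9/4):5/3,(M:2,P:2):23/12):161/60,L:33/5)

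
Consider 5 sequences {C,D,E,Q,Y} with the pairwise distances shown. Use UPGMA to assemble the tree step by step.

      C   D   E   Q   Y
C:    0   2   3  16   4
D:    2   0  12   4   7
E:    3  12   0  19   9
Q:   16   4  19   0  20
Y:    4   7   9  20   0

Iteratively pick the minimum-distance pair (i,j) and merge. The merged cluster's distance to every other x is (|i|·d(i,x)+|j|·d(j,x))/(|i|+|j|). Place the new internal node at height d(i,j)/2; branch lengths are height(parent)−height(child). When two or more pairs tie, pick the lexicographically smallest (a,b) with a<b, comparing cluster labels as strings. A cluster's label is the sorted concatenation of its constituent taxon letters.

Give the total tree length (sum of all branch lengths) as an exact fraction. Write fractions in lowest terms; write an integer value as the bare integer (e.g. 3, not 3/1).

45/2

1. join C+D (d=2) ⇒ CD; edges |C|=1, |D|=1
  updated: d(CD,E)=15/2, d(CD,Q)=10, d(CD,Y)=11/2
2. join CD+Y (d=11/2) ⇒ CDY; edges |CD|=7/4, |Y|=11/4
  updated: d(CDY,E)=8, d(CDY,Q)=40/3
3. join CDY+E (d=8) ⇒ CDEY; edges |CDY|=5/4, |E|=4
  updated: d(CDEY,Q)=59/4
4. join CDEY+Q (d=59/4) ⇒ CDEQY; edges |CDEY|=27/8, |Q|=59/8
final tree: ((((C:1,D:1):7/4,Y:11/4):5/4,E:4):27/8,Q:59/8)
total length: 45/2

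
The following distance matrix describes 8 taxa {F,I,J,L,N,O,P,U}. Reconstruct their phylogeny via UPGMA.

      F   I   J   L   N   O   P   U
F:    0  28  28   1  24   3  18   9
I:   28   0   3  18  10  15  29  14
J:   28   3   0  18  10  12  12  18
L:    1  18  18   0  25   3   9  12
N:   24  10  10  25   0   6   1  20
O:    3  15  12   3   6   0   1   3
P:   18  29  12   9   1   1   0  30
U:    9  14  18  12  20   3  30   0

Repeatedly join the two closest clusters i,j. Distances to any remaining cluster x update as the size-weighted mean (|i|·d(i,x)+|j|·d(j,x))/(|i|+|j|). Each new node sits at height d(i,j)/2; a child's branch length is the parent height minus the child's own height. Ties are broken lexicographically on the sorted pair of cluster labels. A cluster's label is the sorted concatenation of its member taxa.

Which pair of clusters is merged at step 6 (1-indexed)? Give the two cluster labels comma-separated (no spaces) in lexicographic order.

IJ,NP

iteration 1: select F,L (d=1); attach at lengths (1/2, 1/2); label the merged cluster FL
  updated: d(FL,I)=23, d(FL,J)=23, d(FL,N)=49/2, d(FL,O)=3, d(FL,P)=27/2, d(FL,U)=21/2
iteration 2: select N,P (d=1); attach at lengths (1/2, 1/2); label the merged cluster NP
  updated: d(FL,NP)=19, d(I,NP)=39/2, d(J,NP)=11, d(NP,O)=7/2, d(NP,U)=25
iteration 3: select FL,O (d=3); attach at lengths (1, 3/2); label the merged cluster FLO
  updated: d(FLO,I)=61/3, d(FLO,J)=58/3, d(FLO,NP)=83/6, d(FLO,U)=8
iteration 4: select I,J (d=3); attach at lengths (3/2, 3/2); label the merged cluster IJ
  updated: d(FLO,IJ)=119/6, d(IJ,NP)=61/4, d(IJ,U)=16
iteration 5: select FLO,U (d=8); attach at lengths (5/2, 4); label the merged cluster FLOU
  updated: d(FLOU,IJ)=151/8, d(FLOU,NP)=133/8
iteration 6: select IJ,NP (d=61/4); attach at lengths (49/8, 57/8); label the merged cluster IJNP
  updated: d(FLOU,IJNP)=71/4
iteration 7: select FLOU,IJNP (d=71/4); attach at lengths (39/8, 5/4); label the merged cluster FIJLNOPU
final tree: ((((F:1/2,L:1/2):1,O:3/2):5/2,U:4):39/8,((I:3/2,J:3/2):49/8,(N:1/2,P:1/2):57/8):5/4)
total length: 267/8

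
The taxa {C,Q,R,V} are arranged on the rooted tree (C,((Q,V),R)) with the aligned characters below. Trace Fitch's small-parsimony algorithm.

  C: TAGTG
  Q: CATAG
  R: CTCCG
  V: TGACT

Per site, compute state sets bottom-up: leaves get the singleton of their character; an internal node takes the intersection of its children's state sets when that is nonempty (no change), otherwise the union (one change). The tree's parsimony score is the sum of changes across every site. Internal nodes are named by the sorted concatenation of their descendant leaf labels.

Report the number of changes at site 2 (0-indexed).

3

site 0, node QV: Q={C} ∪ V={T} → {C,T} (+1)
site 0, node QRV: QV={C,T} ∩ R={C} → {C} (+0)
site 0, node CQRV: C={T} ∪ QRV={C} → {C,T} (+1)
site 1, node QV: Q={A} ∪ V={G} → {A,G} (+1)
site 1, node QRV: QV={A,G} ∪ R={T} → {A,G,T} (+1)
site 1, node CQRV: C={A} ∩ QRV={A,G,T} → {A} (+0)
site 2, node QV: Q={T} ∪ V={A} → {A,T} (+1)
site 2, node QRV: QV={A,T} ∪ R={C} → {A,C,T} (+1)
site 2, node CQRV: C={G} ∪ QRV={A,C,T} → {A,C,G,T} (+1)
site 3, node QV: Q={A} ∪ V={C} → {A,C} (+1)
site 3, node QRV: QV={A,C} ∩ R={C} → {C} (+0)
site 3, node CQRV: C={T} ∪ QRV={C} → {C,T} (+1)
site 4, node QV: Q={G} ∪ V={T} → {G,T} (+1)
site 4, node QRV: QV={G,T} ∩ R={G} → {G} (+0)
site 4, node CQRV: C={G} ∩ QRV={G} → {G} (+0)
per-site changes: [2, 2, 3, 2, 1]; total = 10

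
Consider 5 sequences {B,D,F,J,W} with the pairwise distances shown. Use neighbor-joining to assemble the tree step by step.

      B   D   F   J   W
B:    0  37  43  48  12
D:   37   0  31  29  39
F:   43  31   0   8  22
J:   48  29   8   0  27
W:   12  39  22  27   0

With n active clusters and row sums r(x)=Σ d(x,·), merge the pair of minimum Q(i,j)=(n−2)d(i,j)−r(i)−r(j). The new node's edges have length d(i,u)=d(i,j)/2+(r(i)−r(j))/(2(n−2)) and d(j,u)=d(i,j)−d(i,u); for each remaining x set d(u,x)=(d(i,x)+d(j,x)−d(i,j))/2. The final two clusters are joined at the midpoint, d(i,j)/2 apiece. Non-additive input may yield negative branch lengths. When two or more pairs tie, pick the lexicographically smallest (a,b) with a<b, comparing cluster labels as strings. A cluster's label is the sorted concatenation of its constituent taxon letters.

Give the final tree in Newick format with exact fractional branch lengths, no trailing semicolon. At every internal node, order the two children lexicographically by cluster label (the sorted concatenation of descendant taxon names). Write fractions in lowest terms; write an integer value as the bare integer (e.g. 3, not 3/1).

1. join B+W (d=12, Q=-204) ⇒ BW; edges |B|=38/3, |W|=-2/3
  updated: d(BW,D)=32, d(BW,F)=53/2, d(BW,J)=63/2
2. join BW+D (d=32, Q=-118) ⇒ BDW; edges |BW|=31/2, |D|=33/2
  updated: d(BDW,F)=51/4, d(BDW,J)=57/4
3. join BDW+F (d=51/4, Q=-35) ⇒ BDFW; edges |BDW|=19/2, |F|=13/4
  updated: d(BDFW,J)=19/4
4. join BDFW+J (d=19/4) ⇒ BDFJW; edges |BDFW|=19/8, |J|=19/8
final tree: ((((B:38/3,W:-2/3):31/2,D:33/2):19/2,F:13/4):19/8,J:19/8)
total length: 123/2

((((B:38/3,W:-2/3):31/2,D:33/2):19/2,F:13/4):19/8,J:19/8)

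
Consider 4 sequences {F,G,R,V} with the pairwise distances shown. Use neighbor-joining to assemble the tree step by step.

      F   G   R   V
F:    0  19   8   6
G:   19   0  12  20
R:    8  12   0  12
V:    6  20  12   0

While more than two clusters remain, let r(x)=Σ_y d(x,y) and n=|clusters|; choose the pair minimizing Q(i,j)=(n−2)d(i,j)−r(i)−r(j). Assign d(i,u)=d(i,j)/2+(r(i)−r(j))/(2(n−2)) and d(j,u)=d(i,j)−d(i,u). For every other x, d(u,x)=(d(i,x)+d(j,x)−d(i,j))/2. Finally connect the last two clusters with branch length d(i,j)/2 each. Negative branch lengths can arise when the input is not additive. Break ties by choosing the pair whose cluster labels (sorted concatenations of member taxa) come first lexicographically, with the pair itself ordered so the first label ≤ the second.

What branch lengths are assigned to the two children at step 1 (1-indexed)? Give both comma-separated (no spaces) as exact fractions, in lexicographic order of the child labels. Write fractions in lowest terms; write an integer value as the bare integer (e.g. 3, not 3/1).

1. join F+V (d=6, Q=-59) ⇒ FV; edges |F|=7/4, |V|=17/4
  updated: d(FV,G)=33/2, d(FV,R)=7
2. join FV+G (d=33/2, Q=-71/2) ⇒ FGV; edges |FV|=23/4, |G|=43/4
  updated: d(FGV,R)=5/4
3. join FGV+R (d=5/4) ⇒ FGRV; edges |FGV|=5/8, |R|=5/8
final tree: (((F:7/4,V:17/4):23/4,G:43/4):5/8,R:5/8)
total length: 95/4

7/4,17/4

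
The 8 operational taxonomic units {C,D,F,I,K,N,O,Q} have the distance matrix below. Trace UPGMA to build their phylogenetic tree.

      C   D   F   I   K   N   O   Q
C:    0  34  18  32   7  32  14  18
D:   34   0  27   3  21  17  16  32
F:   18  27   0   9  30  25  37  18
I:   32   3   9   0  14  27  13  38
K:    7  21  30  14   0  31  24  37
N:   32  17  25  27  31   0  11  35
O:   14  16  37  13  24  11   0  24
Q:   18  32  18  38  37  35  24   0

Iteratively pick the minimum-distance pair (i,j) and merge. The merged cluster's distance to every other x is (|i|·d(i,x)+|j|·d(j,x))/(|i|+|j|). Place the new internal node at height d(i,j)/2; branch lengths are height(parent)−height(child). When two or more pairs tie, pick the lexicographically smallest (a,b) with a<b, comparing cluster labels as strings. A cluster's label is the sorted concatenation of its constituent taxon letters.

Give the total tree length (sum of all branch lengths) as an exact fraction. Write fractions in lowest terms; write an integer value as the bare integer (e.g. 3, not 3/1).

2019/28

1. join D+I (d=3) ⇒ DI; edges |D|=3/2, |I|=3/2
  updated: d(C,DI)=33, d(DI,F)=18, d(DI,K)=35/2, d(DI,N)=22, d(DI,O)=29/2, d(DI,Q)=35
2. join C+K (d=7) ⇒ CK; edges |C|=7/2, |K|=7/2
  updated: d(CK,DI)=101/4, d(CK,F)=24, d(CK,N)=63/2, d(CK,O)=19, d(CK,Q)=55/2
3. join N+O (d=11) ⇒ NO; edges |N|=11/2, |O|=11/2
  updated: d(CK,NO)=101/4, d(DI,NO)=73/4, d(F,NO)=31, d(NO,Q)=59/2
4. join DI+F (d=18) ⇒ DFI; edges |DI|=15/2, |F|=9
  updated: d(CK,DFI)=149/6, d(DFI,NO)=45/2, d(DFI,Q)=88/3
5. join DFI+NO (d=45/2) ⇒ DFINO; edges |DFI|=9/4, |NO|=23/4
  updated: d(CK,DFINO)=25, d(DFINO,Q)=147/5
6. join CK+DFINO (d=25) ⇒ CDFIKNO; edges |CK|=9, |DFINO|=5/4
  updated: d(CDFIKNO,Q)=202/7
7. join CDFIKNO+Q (d=202/7) ⇒ CDFIKNOQ; edges |CDFIKNO|=27/14, |Q|=101/7
final tree: (((C:7/2,K:7/2):9,(((D:3/2,I:3/2):15/2,F:9):9/4,(N:11/2,O:11/2):23/4):5/4):27/14,Q:101/7)
total length: 2019/28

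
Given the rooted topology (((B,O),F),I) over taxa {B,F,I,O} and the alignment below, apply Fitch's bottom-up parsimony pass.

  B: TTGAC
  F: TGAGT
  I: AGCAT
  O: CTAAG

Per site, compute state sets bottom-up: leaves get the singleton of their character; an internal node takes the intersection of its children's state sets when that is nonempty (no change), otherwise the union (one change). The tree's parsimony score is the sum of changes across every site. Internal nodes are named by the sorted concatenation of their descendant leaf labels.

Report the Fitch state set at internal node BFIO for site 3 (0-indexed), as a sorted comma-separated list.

[col 0] BO: children B:{T}, O:{C} ∪→ {C,T}; cost 1
[col 0] BFO: children BO:{C,T}, F:{T} ∩→ {T}; cost 0
[col 0] BFIO: children BFO:{T}, I:{A} ∪→ {A,T}; cost 1
[col 1] BO: children B:{T}, O:{T} ∩→ {T}; cost 0
[col 1] BFO: children BO:{T}, F:{G} ∪→ {G,T}; cost 1
[col 1] BFIO: children BFO:{G,T}, I:{G} ∩→ {G}; cost 0
[col 2] BO: children B:{G}, O:{A} ∪→ {A,G}; cost 1
[col 2] BFO: children BO:{A,G}, F:{A} ∩→ {A}; cost 0
[col 2] BFIO: children BFO:{A}, I:{C} ∪→ {A,C}; cost 1
[col 3] BO: children B:{A}, O:{A} ∩→ {A}; cost 0
[col 3] BFO: children BO:{A}, F:{G} ∪→ {A,G}; cost 1
[col 3] BFIO: children BFO:{A,G}, I:{A} ∩→ {A}; cost 0
[col 4] BO: children B:{C}, O:{G} ∪→ {C,G}; cost 1
[col 4] BFO: children BO:{C,G}, F:{T} ∪→ {C,G,T}; cost 1
[col 4] BFIO: children BFO:{C,G,T}, I:{T} ∩→ {T}; cost 0
per-site changes: [2, 1, 2, 1, 2]; total = 8

A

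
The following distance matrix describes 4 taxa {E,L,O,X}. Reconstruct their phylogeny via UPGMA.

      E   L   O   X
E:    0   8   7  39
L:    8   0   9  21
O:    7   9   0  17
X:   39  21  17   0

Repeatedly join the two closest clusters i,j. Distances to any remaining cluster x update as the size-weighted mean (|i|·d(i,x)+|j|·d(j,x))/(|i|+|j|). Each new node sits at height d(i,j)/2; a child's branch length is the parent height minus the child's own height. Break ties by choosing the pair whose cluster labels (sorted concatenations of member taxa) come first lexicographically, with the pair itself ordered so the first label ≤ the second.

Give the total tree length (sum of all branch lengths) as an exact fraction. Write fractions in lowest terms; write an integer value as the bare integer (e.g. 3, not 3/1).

1. join E+O (d=7) ⇒ EO; edges |E|=7/2, |O|=7/2
  updated: d(EO,L)=17/2, d(EO,X)=28
2. join EO+L (d=17/2) ⇒ ELO; edges |EO|=3/4, |L|=17/4
  updated: d(ELO,X)=77/3
3. join ELO+X (d=77/3) ⇒ ELOX; edges |ELO|=103/12, |X|=77/6
final tree: (((E:7/2,O:7/2):3/4,L:17/4):103/12,X:77/6)
total length: 401/12

401/12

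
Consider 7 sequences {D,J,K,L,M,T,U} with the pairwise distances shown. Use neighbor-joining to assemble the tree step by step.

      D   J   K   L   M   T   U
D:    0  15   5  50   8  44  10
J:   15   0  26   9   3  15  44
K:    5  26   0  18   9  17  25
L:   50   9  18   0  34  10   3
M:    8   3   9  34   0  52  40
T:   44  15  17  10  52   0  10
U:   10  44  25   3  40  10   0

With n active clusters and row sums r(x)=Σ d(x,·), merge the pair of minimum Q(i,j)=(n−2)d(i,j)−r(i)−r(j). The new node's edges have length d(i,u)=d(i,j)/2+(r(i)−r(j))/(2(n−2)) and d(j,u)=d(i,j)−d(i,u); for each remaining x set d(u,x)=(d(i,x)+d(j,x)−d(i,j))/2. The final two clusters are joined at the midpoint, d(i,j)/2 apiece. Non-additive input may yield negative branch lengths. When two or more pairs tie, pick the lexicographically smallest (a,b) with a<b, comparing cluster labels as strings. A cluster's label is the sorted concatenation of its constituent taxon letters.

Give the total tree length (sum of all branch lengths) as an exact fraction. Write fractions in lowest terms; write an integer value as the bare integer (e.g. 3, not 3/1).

1485/32

iteration 1: select J,M (d=3, Q=-243); attach at lengths (-19/10, 49/10); label the merged cluster JM
  updated: d(D,JM)=10, d(JM,K)=16, d(JM,L)=20, d(JM,T)=32, d(JM,U)=81/2
iteration 2: select D,JM (d=10, Q=-395/2); attach at lengths (81/16, 79/16); label the merged cluster DJM
  updated: d(DJM,K)=11/2, d(DJM,L)=30, d(DJM,T)=33, d(DJM,U)=81/4
iteration 3: select DJM,K (d=11/2, Q=-551/4); attach at lengths (53/8, -9/8); label the merged cluster DJKM
  updated: d(DJKM,L)=85/4, d(DJKM,T)=89/4, d(DJKM,U)=159/8
iteration 4: select DJKM,T (d=89/4, Q=-489/8); attach at lengths (525/32, 187/32); label the merged cluster DJKMT
  updated: d(DJKMT,L)=9/2, d(DJKMT,U)=61/16
iteration 5: select DJKMT,L (d=9/2, Q=-181/16); attach at lengths (85/32, 59/32); label the merged cluster DJKLMT
  updated: d(DJKLMT,U)=37/32
iteration 6: select DJKLMT,U (d=37/32); attach at lengths (37/64, 37/64); label the merged cluster DJKLMTU
final tree: (((((D:81/16,(J:-19/10,M:49/10):79/16):53/8,K:-9/8):525/32,T:187/32):85/32,L:59/32):37/64,U:37/64)
total length: 1485/32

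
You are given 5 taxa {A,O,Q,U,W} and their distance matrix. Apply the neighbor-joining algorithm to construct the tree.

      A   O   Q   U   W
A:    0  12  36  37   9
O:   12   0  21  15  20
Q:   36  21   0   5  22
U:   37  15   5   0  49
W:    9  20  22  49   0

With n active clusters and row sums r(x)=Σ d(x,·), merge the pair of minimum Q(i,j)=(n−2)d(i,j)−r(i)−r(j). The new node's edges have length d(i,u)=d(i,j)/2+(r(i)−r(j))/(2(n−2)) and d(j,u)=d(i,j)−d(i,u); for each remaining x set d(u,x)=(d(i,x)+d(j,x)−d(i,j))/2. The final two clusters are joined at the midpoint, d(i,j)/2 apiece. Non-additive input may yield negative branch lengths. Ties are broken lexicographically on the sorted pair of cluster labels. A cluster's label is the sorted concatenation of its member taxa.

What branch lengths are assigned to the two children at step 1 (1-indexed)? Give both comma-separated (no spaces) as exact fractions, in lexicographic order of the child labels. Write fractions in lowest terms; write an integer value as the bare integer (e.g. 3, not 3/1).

step 1: merge (Q,U) at d=5, Q=-175; branch lengths Q→-7/6, U→37/6; new cluster QU
  updated: d(A,QU)=34, d(O,QU)=31/2, d(QU,W)=33
step 2: merge (A,W) at d=9, Q=-99; branch lengths A→11/4, W→25/4; new cluster AW
  updated: d(AW,O)=23/2, d(AW,QU)=29
step 3: merge (AW,O) at d=23/2, Q=-56; branch lengths AW→25/2, O→-1; new cluster AOW
  updated: d(AOW,QU)=33/2
step 4: merge (AOW,QU) at d=33/2; branch lengths AOW→33/4, QU→33/4; new cluster AOQUW
final tree: (((A:11/4,W:25/4):25/2,O:-1):33/4,(Q:-7/6,U:37/6):33/4)
total length: 42

-7/6,37/6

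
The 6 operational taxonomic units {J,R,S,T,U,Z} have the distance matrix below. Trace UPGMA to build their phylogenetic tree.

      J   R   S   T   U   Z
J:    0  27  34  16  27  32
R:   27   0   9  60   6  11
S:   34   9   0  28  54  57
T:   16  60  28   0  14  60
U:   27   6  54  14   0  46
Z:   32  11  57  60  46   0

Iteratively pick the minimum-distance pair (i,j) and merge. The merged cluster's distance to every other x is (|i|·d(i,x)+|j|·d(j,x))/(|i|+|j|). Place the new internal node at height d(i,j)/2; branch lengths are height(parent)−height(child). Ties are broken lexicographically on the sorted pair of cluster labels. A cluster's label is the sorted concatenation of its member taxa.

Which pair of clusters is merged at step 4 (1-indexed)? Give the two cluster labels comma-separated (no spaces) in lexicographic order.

JT,S

step 1: merge (R,U) at d=6; branch lengths R→3, U→3; new cluster RU
  updated: d(J,RU)=27, d(RU,S)=63/2, d(RU,T)=37, d(RU,Z)=57/2
step 2: merge (J,T) at d=16; branch lengths J→8, T→8; new cluster JT
  updated: d(JT,RU)=32, d(JT,S)=31, d(JT,Z)=46
step 3: merge (RU,Z) at d=57/2; branch lengths RU→45/4, Z→57/4; new cluster RUZ
  updated: d(JT,RUZ)=110/3, d(RUZ,S)=40
step 4: merge (JT,S) at d=31; branch lengths JT→15/2, S→31/2; new cluster JST
  updated: d(JST,RUZ)=340/9
step 5: merge (JST,RUZ) at d=340/9; branch lengths JST→61/18, RUZ→167/36; new cluster JRSTUZ
final tree: (((J:8,T:8):15/2,S:31/2):61/18,((R:3,U:3):45/4,Z:57/4):167/36)
total length: 2827/36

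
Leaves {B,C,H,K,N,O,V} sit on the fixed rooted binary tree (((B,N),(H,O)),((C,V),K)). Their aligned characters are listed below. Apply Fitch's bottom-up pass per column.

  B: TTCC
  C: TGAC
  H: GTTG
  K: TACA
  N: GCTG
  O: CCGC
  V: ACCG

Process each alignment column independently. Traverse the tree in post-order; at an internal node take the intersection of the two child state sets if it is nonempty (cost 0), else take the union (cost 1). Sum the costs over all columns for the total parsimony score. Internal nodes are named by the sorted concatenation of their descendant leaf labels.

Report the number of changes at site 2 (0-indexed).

site 0, node BN: B={T} ∪ N={G} → {G,T} (+1)
site 0, node HO: H={G} ∪ O={C} → {C,G} (+1)
site 0, node BHNO: BN={G,T} ∩ HO={C,G} → {G} (+0)
site 0, node CV: C={T} ∪ V={A} → {A,T} (+1)
site 0, node CKV: CV={A,T} ∩ K={T} → {T} (+0)
site 0, node BCHKNOV: BHNO={G} ∪ CKV={T} → {G,T} (+1)
site 1, node BN: B={T} ∪ N={C} → {C,T} (+1)
site 1, node HO: H={T} ∪ O={C} → {C,T} (+1)
site 1, node BHNO: BN={C,T} ∩ HO={C,T} → {C,T} (+0)
site 1, node CV: C={G} ∪ V={C} → {C,G} (+1)
site 1, node CKV: CV={C,G} ∪ K={A} → {A,C,G} (+1)
site 1, node BCHKNOV: BHNO={C,T} ∩ CKV={A,C,G} → {C} (+0)
site 2, node BN: B={C} ∪ N={T} → {C,T} (+1)
site 2, node HO: H={T} ∪ O={G} → {G,T} (+1)
site 2, node BHNO: BN={C,T} ∩ HO={G,T} → {T} (+0)
site 2, node CV: C={A} ∪ V={C} → {A,C} (+1)
site 2, node CKV: CV={A,C} ∩ K={C} → {C} (+0)
site 2, node BCHKNOV: BHNO={T} ∪ CKV={C} → {C,T} (+1)
site 3, node BN: B={C} ∪ N={G} → {C,G} (+1)
site 3, node HO: H={G} ∪ O={C} → {C,G} (+1)
site 3, node BHNO: BN={C,G} ∩ HO={C,G} → {C,G} (+0)
site 3, node CV: C={C} ∪ V={G} → {C,G} (+1)
site 3, node CKV: CV={C,G} ∪ K={A} → {A,C,G} (+1)
site 3, node BCHKNOV: BHNO={C,G} ∩ CKV={A,C,G} → {C,G} (+0)
per-site changes: [4, 4, 4, 4]; total = 16

4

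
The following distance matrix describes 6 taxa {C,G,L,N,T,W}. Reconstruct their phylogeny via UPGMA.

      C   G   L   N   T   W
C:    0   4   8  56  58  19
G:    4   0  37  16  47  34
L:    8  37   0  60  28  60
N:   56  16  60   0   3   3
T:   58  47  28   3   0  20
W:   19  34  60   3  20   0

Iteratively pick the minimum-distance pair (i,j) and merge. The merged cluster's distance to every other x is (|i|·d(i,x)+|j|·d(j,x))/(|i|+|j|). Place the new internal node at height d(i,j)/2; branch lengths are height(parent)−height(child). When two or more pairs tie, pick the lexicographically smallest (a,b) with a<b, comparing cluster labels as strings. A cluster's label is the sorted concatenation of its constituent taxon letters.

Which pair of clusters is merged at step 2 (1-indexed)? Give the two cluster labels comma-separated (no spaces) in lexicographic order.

step 1: merge (N,T) at d=3; branch lengths N→3/2, T→3/2; new cluster NT
  updated: d(C,NT)=57, d(G,NT)=63/2, d(L,NT)=44, d(NT,W)=23/2
step 2: merge (C,G) at d=4; branch lengths C→2, G→2; new cluster CG
  updated: d(CG,L)=45/2, d(CG,NT)=177/4, d(CG,W)=53/2
step 3: merge (NT,W) at d=23/2; branch lengths NT→17/4, W→23/4; new cluster NTW
  updated: d(CG,NTW)=115/3, d(L,NTW)=148/3
step 4: merge (CG,L) at d=45/2; branch lengths CG→37/4, L→45/4; new cluster CGL
  updated: d(CGL,NTW)=42
step 5: merge (CGL,NTW) at d=42; branch lengths CGL→39/4, NTW→61/4; new cluster CGLNTW
final tree: (((C:2,G:2):37/4,L:45/4):39/4,((N:3/2,T:3/2):17/4,W:23/4):61/4)
total length: 125/2

C,G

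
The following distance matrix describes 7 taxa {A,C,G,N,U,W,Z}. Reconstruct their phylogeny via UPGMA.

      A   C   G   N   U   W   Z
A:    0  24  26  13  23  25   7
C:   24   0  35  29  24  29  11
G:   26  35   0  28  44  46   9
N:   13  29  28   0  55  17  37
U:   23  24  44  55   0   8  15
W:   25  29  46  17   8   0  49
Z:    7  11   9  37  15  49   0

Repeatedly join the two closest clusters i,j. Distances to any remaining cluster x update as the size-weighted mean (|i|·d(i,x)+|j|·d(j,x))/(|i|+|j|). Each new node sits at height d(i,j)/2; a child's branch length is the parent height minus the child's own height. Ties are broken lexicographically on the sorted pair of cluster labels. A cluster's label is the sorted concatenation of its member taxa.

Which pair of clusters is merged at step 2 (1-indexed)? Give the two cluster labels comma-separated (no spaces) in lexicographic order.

iteration 1: select A,Z (d=7); attach at lengths (7/2, 7/2); label the merged cluster AZ
  updated: d(AZ,C)=35/2, d(AZ,G)=35/2, d(AZ,N)=25, d(AZ,U)=19, d(AZ,W)=37
iteration 2: select U,W (d=8); attach at lengths (4, 4); label the merged cluster UW
  updated: d(AZ,UW)=28, d(C,UW)=53/2, d(G,UW)=45, d(N,UW)=36
iteration 3: select AZ,C (d=35/2); attach at lengths (21/4, 35/4); label the merged cluster ACZ
  updated: d(ACZ,G)=70/3, d(ACZ,N)=79/3, d(ACZ,UW)=55/2
iteration 4: select ACZ,G (d=70/3); attach at lengths (35/12, 35/3); label the merged cluster ACGZ
  updated: d(ACGZ,N)=107/4, d(ACGZ,UW)=255/8
iteration 5: select ACGZ,N (d=107/4); attach at lengths (41/24, 107/8); label the merged cluster ACGNZ
  updated: d(ACGNZ,UW)=327/10
iteration 6: select ACGNZ,UW (d=327/10); attach at lengths (119/40, 247/20); label the merged cluster ACGNUWZ
final tree: (((((A:7/2,Z:7/2):21/4,C:35/4):35/12,G:35/3):41/24,N:107/8):119/40,(U:4,W:4):247/20)
total length: 8879/120

U,W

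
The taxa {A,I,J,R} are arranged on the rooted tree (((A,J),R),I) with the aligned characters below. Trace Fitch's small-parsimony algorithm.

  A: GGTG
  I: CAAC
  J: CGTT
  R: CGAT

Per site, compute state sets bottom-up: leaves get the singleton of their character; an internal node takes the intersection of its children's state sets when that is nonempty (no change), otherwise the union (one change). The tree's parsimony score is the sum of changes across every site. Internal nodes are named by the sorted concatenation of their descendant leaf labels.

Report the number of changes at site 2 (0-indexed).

site 0, node AJ: A={G} ∪ J={C} → {C,G} (+1)
site 0, node AJR: AJ={C,G} ∩ R={C} → {C} (+0)
site 0, node AIJR: AJR={C} ∩ I={C} → {C} (+0)
site 1, node AJ: A={G} ∩ J={G} → {G} (+0)
site 1, node AJR: AJ={G} ∩ R={G} → {G} (+0)
site 1, node AIJR: AJR={G} ∪ I={A} → {A,G} (+1)
site 2, node AJ: A={T} ∩ J={T} → {T} (+0)
site 2, node AJR: AJ={T} ∪ R={A} → {A,T} (+1)
site 2, node AIJR: AJR={A,T} ∩ I={A} → {A} (+0)
site 3, node AJ: A={G} ∪ J={T} → {G,T} (+1)
site 3, node AJR: AJ={G,T} ∩ R={T} → {T} (+0)
site 3, node AIJR: AJR={T} ∪ I={C} → {C,T} (+1)
per-site changes: [1, 1, 1, 2]; total = 5

1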